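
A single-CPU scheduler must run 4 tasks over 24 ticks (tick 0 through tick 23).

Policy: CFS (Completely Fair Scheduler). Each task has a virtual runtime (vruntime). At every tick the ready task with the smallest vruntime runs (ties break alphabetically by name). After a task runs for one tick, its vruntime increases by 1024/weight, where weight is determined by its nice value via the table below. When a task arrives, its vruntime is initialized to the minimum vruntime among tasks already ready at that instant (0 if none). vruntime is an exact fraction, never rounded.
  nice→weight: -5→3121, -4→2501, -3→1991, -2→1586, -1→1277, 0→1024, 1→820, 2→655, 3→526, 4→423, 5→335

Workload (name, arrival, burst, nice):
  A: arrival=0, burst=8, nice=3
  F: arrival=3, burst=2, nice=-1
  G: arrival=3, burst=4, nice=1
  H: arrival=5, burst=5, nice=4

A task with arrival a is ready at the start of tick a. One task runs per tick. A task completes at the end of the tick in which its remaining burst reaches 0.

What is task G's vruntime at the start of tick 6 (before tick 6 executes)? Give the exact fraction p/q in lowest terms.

t=0: vr[A=0] → run A
t=1: vr[A=512/263] → run A
t=2: vr[A=1024/263] → run A
t=3: vr[A=1536/263 F=1536/263 G=1536/263] → run A
t=4: vr[A=2048/263 F=1536/263 G=1536/263] → run F
t=5: vr[A=2048/263 F=2230784/335851 G=1536/263 H=1536/263] → run G
t=6: vr[A=2048/263 F=2230784/335851 G=382208/53915 H=1536/263] → run H
t=7: vr[A=2048/263 F=2230784/335851 G=382208/53915 H=919040/111249] → run F
t=8: vr[A=2048/263 G=382208/53915 H=919040/111249] → run G
t=9: vr[A=2048/263 G=449536/53915 H=919040/111249] → run A
t=10: vr[A=2560/263 G=449536/53915 H=919040/111249] → run H
t=11: vr[A=2560/263 G=449536/53915 H=1188352/111249] → run G
t=12: vr[A=2560/263 G=516864/53915 H=1188352/111249] → run G
t=13: vr[A=2560/263 H=1188352/111249] → run A
t=14: vr[A=3072/263 H=1188352/111249] → run H
t=15: vr[A=3072/263 H=485888/37083] → run A
t=16: vr[A=3584/263 H=485888/37083] → run H
t=17: vr[A=3584/263 H=1726976/111249] → run A
t=18: vr[H=1726976/111249] → run H
t=19: (idle)
t=20: (idle)
t=21: (idle)
t=22: (idle)
t=23: (idle)

vruntime(G, start of tick 6) = 382208/53915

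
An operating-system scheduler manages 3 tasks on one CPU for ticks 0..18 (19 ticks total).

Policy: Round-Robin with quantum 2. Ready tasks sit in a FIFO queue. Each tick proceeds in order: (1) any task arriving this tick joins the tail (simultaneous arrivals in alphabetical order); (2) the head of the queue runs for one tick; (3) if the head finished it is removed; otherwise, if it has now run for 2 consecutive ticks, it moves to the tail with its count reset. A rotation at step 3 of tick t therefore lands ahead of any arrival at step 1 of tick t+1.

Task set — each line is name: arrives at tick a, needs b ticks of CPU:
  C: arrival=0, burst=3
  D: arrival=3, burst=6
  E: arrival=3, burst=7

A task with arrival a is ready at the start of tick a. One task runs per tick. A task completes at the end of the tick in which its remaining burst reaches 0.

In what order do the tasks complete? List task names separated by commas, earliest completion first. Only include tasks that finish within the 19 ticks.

t=0: queue=[C] q_used=0 → run C
t=1: queue=[C] q_used=1 → run C
t=2: queue=[C] q_used=0 → run C
t=3: queue=[D,E] q_used=0 → run D
t=4: queue=[D,E] q_used=1 → run D
t=5: queue=[E,D] q_used=0 → run E
t=6: queue=[E,D] q_used=1 → run E
t=7: queue=[D,E] q_used=0 → run D
t=8: queue=[D,E] q_used=1 → run D
t=9: queue=[E,D] q_used=0 → run E
t=10: queue=[E,D] q_used=1 → run E
t=11: queue=[D,E] q_used=0 → run D
t=12: queue=[D,E] q_used=1 → run D
t=13: queue=[E] q_used=0 → run E
t=14: queue=[E] q_used=1 → run E
t=15: queue=[E] q_used=0 → run E
t=16: (idle)
t=17: (idle)
t=18: (idle)

completion order = C, D, E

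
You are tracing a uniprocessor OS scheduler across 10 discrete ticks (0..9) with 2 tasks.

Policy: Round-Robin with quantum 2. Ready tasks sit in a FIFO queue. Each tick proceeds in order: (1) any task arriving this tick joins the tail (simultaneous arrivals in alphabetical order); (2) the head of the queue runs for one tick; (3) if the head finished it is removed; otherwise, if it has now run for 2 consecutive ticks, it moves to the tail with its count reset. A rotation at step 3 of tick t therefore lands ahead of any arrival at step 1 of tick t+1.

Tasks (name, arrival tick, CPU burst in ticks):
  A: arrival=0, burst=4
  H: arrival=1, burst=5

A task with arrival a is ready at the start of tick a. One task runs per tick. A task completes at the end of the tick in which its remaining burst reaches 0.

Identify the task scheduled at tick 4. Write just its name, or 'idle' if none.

t=0: queue=[A] q_used=0 → run A
t=1: queue=[A,H] q_used=1 → run A
t=2: queue=[H,A] q_used=0 → run H
t=3: queue=[H,A] q_used=1 → run H
t=4: queue=[A,H] q_used=0 → run A
t=5: queue=[A,H] q_used=1 → run A
t=6: queue=[H] q_used=0 → run H
t=7: queue=[H] q_used=1 → run H
t=8: queue=[H] q_used=0 → run H
t=9: (idle)

running at tick 4 = A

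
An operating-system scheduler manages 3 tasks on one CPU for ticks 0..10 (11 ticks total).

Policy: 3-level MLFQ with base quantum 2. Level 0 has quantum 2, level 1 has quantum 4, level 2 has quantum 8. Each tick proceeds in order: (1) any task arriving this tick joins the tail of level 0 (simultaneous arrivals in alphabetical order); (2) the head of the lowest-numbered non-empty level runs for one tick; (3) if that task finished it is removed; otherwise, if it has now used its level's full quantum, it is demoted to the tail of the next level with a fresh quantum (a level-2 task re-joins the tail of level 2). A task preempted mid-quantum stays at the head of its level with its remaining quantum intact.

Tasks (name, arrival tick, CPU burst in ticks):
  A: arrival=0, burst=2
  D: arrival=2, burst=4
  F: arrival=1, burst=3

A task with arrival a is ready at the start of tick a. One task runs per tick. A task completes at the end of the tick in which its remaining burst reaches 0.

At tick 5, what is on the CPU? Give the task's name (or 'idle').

t=0: L0/L1/L2 = A/-/- → run A
t=1: L0/L1/L2 = AF/-/- → run A
t=2: L0/L1/L2 = FD/-/- → run F
t=3: L0/L1/L2 = FD/-/- → run F
t=4: L0/L1/L2 = D/F/- → run D
t=5: L0/L1/L2 = D/F/- → run D
t=6: L0/L1/L2 = -/FD/- → run F
t=7: L0/L1/L2 = -/D/- → run D
t=8: L0/L1/L2 = -/D/- → run D
t=9: (idle)
t=10: (idle)

running at tick 5 = D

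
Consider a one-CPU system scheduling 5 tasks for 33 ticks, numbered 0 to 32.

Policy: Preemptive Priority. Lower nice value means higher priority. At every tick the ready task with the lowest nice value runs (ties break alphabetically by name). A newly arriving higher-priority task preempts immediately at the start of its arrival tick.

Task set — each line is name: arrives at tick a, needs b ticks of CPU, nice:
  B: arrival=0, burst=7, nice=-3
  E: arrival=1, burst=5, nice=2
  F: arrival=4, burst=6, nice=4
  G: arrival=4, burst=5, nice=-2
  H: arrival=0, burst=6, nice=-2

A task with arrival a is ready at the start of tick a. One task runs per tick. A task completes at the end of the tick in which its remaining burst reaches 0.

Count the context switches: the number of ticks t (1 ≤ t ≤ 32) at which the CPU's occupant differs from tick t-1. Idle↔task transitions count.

context switches = 5

t=0: ready={B,H} → run B
t=1: ready={B,E,H} → run B
t=2: ready={B,E,H} → run B
t=3: ready={B,E,H} → run B
t=4: ready={B,E,F,G,H} → run B
t=5: ready={B,E,F,G,H} → run B
t=6: ready={B,E,F,G,H} → run B
t=7: ready={E,F,G,H} → run G
t=8: ready={E,F,G,H} → run G
t=9: ready={E,F,G,H} → run G
t=10: ready={E,F,G,H} → run G
t=11: ready={E,F,G,H} → run G
t=12: ready={E,F,H} → run H
t=13: ready={E,F,H} → run H
t=14: ready={E,F,H} → run H
t=15: ready={E,F,H} → run H
t=16: ready={E,F,H} → run H
t=17: ready={E,F,H} → run H
t=18: ready={E,F} → run E
t=19: ready={E,F} → run E
t=20: ready={E,F} → run E
t=21: ready={E,F} → run E
t=22: ready={E,F} → run E
t=23: ready={F} → run F
t=24: ready={F} → run F
t=25: ready={F} → run F
t=26: ready={F} → run F
t=27: ready={F} → run F
t=28: ready={F} → run F
t=29: (idle)
t=30: (idle)
t=31: (idle)
t=32: (idle)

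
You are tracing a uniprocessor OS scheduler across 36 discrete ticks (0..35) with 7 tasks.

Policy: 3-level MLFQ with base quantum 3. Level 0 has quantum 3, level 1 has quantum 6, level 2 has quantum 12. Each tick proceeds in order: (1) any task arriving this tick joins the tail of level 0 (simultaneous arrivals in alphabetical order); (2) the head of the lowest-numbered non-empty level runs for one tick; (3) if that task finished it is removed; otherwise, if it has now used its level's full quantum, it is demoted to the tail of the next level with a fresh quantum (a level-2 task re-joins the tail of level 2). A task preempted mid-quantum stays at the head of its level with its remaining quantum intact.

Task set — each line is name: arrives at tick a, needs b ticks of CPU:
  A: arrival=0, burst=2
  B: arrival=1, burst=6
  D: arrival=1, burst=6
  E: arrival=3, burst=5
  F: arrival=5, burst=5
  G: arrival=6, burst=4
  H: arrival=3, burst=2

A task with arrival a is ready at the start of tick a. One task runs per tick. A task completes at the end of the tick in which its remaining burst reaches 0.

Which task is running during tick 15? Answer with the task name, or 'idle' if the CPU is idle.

running at tick 15 = F

t=0: L0/L1/L2 = A/-/- → run A
t=1: L0/L1/L2 = ABD/-/- → run A
t=2: L0/L1/L2 = BD/-/- → run B
t=3: L0/L1/L2 = BDEH/-/- → run B
t=4: L0/L1/L2 = BDEH/-/- → run B
t=5: L0/L1/L2 = DEHF/B/- → run D
t=6: L0/L1/L2 = DEHFG/B/- → run D
t=7: L0/L1/L2 = DEHFG/B/- → run D
t=8: L0/L1/L2 = EHFG/BD/- → run E
t=9: L0/L1/L2 = EHFG/BD/- → run E
t=10: L0/L1/L2 = EHFG/BD/- → run E
t=11: L0/L1/L2 = HFG/BDE/- → run H
t=12: L0/L1/L2 = HFG/BDE/- → run H
t=13: L0/L1/L2 = FG/BDE/- → run F
t=14: L0/L1/L2 = FG/BDE/- → run F
t=15: L0/L1/L2 = FG/BDE/- → run F
t=16: L0/L1/L2 = G/BDEF/- → run G
t=17: L0/L1/L2 = G/BDEF/- → run G
t=18: L0/L1/L2 = G/BDEF/- → run G
t=19: L0/L1/L2 = -/BDEFG/- → run B
t=20: L0/L1/L2 = -/BDEFG/- → run B
t=21: L0/L1/L2 = -/BDEFG/- → run B
t=22: L0/L1/L2 = -/DEFG/- → run D
t=23: L0/L1/L2 = -/DEFG/- → run D
t=24: L0/L1/L2 = -/DEFG/- → run D
t=25: L0/L1/L2 = -/EFG/- → run E
t=26: L0/L1/L2 = -/EFG/- → run E
t=27: L0/L1/L2 = -/FG/- → run F
t=28: L0/L1/L2 = -/FG/- → run F
t=29: L0/L1/L2 = -/G/- → run G
t=30: (idle)
t=31: (idle)
t=32: (idle)
t=33: (idle)
t=34: (idle)
t=35: (idle)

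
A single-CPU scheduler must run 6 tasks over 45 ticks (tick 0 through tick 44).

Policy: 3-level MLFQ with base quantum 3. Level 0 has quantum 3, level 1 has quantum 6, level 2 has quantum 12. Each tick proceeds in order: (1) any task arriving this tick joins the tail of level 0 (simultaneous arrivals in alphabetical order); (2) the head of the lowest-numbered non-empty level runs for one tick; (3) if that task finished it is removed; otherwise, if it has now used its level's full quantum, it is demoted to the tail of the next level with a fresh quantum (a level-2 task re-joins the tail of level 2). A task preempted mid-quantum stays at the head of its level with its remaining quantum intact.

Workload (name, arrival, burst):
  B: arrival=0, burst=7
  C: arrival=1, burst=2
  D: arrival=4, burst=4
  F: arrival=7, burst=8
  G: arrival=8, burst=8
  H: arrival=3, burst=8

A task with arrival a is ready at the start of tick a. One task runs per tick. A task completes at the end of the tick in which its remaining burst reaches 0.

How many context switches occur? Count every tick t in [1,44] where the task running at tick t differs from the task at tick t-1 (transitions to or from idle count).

context switches = 11

t=0: L0/L1/L2 = B/-/- → run B
t=1: L0/L1/L2 = BC/-/- → run B
t=2: L0/L1/L2 = BC/-/- → run B
t=3: L0/L1/L2 = CH/B/- → run C
t=4: L0/L1/L2 = CHD/B/- → run C
t=5: L0/L1/L2 = HD/B/- → run H
t=6: L0/L1/L2 = HD/B/- → run H
t=7: L0/L1/L2 = HDF/B/- → run H
t=8: L0/L1/L2 = DFG/BH/- → run D
t=9: L0/L1/L2 = DFG/BH/- → run D
t=10: L0/L1/L2 = DFG/BH/- → run D
t=11: L0/L1/L2 = FG/BHD/- → run F
t=12: L0/L1/L2 = FG/BHD/- → run F
t=13: L0/L1/L2 = FG/BHD/- → run F
t=14: L0/L1/L2 = G/BHDF/- → run G
t=15: L0/L1/L2 = G/BHDF/- → run G
t=16: L0/L1/L2 = G/BHDF/- → run G
t=17: L0/L1/L2 = -/BHDFG/- → run B
t=18: L0/L1/L2 = -/BHDFG/- → run B
t=19: L0/L1/L2 = -/BHDFG/- → run B
t=20: L0/L1/L2 = -/BHDFG/- → run B
t=21: L0/L1/L2 = -/HDFG/- → run H
t=22: L0/L1/L2 = -/HDFG/- → run H
t=23: L0/L1/L2 = -/HDFG/- → run H
t=24: L0/L1/L2 = -/HDFG/- → run H
t=25: L0/L1/L2 = -/HDFG/- → run H
t=26: L0/L1/L2 = -/DFG/- → run D
t=27: L0/L1/L2 = -/FG/- → run F
t=28: L0/L1/L2 = -/FG/- → run F
t=29: L0/L1/L2 = -/FG/- → run F
t=30: L0/L1/L2 = -/FG/- → run F
t=31: L0/L1/L2 = -/FG/- → run F
t=32: L0/L1/L2 = -/G/- → run G
t=33: L0/L1/L2 = -/G/- → run G
t=34: L0/L1/L2 = -/G/- → run G
t=35: L0/L1/L2 = -/G/- → run G
t=36: L0/L1/L2 = -/G/- → run G
t=37: (idle)
t=38: (idle)
t=39: (idle)
t=40: (idle)
t=41: (idle)
t=42: (idle)
t=43: (idle)
t=44: (idle)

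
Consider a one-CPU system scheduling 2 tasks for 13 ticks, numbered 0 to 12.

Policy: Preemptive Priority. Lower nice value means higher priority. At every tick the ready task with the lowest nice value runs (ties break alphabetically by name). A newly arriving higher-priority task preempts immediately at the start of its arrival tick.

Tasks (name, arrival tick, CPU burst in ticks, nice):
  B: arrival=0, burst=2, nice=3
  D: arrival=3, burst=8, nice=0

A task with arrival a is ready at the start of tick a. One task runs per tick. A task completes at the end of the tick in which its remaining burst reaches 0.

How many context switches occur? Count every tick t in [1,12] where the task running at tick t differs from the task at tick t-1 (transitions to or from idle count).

t=0: ready={B} → run B
t=1: ready={B} → run B
t=2: (idle)
t=3: ready={D} → run D
t=4: ready={D} → run D
t=5: ready={D} → run D
t=6: ready={D} → run D
t=7: ready={D} → run D
t=8: ready={D} → run D
t=9: ready={D} → run D
t=10: ready={D} → run D
t=11: (idle)
t=12: (idle)

context switches = 3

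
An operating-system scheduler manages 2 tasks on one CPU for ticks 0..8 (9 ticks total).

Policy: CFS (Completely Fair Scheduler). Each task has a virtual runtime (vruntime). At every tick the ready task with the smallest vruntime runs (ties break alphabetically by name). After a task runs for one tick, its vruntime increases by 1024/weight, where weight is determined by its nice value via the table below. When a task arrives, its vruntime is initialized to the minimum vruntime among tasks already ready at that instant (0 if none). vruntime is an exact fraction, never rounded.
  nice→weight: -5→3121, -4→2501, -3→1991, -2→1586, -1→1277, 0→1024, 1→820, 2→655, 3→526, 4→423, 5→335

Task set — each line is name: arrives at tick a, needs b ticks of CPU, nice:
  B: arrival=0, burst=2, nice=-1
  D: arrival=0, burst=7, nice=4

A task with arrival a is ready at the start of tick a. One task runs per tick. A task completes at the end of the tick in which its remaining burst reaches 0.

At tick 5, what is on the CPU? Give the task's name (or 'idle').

t=0: vr[B=0 D=0] → run B
t=1: vr[B=1024/1277 D=0] → run D
t=2: vr[B=1024/1277 D=1024/423] → run B
t=3: vr[D=1024/423] → run D
t=4: vr[D=2048/423] → run D
t=5: vr[D=1024/141] → run D
t=6: vr[D=4096/423] → run D
t=7: vr[D=5120/423] → run D
t=8: vr[D=2048/141] → run D

running at tick 5 = D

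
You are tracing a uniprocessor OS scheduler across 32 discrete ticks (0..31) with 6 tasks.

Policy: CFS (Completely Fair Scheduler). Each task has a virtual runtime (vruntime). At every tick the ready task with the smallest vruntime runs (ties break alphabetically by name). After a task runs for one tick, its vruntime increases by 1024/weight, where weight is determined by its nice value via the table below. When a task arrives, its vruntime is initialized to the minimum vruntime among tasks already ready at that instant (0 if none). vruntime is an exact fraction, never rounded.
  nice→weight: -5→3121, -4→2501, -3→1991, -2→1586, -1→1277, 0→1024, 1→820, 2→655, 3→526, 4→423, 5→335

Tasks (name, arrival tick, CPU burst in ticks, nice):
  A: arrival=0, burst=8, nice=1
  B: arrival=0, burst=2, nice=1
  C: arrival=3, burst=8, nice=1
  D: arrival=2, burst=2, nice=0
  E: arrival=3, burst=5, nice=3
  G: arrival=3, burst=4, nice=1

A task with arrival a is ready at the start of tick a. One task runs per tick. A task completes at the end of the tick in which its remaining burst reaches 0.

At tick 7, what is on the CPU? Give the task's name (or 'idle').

t=0: vr[A=0 B=0] → run A
t=1: vr[A=256/205 B=0] → run B
t=2: vr[A=256/205 B=256/205 D=256/205] → run A
t=3: vr[A=512/205 B=256/205 C=256/205 D=256/205 E=256/205 G=256/205] → run B
t=4: vr[A=512/205 C=256/205 D=256/205 E=256/205 G=256/205] → run C
t=5: vr[A=512/205 C=512/205 D=256/205 E=256/205 G=256/205] → run D
t=6: vr[A=512/205 C=512/205 D=461/205 E=256/205 G=256/205] → run E
t=7: vr[A=512/205 C=512/205 D=461/205 E=172288/53915 G=256/205] → run G
t=8: vr[A=512/205 C=512/205 D=461/205 E=172288/53915 G=512/205] → run D
t=9: vr[A=512/205 C=512/205 E=172288/53915 G=512/205] → run A
t=10: vr[A=768/205 C=512/205 E=172288/53915 G=512/205] → run C
t=11: vr[A=768/205 C=768/205 E=172288/53915 G=512/205] → run G
t=12: vr[A=768/205 C=768/205 E=172288/53915 G=768/205] → run E
t=13: vr[A=768/205 C=768/205 E=277248/53915 G=768/205] → run A
t=14: vr[A=1024/205 C=768/205 E=277248/53915 G=768/205] → run C
t=15: vr[A=1024/205 C=1024/205 E=277248/53915 G=768/205] → run G
t=16: vr[A=1024/205 C=1024/205 E=277248/53915 G=1024/205] → run A
t=17: vr[A=256/41 C=1024/205 E=277248/53915 G=1024/205] → run C
t=18: vr[A=256/41 C=256/41 E=277248/53915 G=1024/205] → run G
t=19: vr[A=256/41 C=256/41 E=277248/53915] → run E
t=20: vr[A=256/41 C=256/41 E=382208/53915] → run A
t=21: vr[A=1536/205 C=256/41 E=382208/53915] → run C
t=22: vr[A=1536/205 C=1536/205 E=382208/53915] → run E
t=23: vr[A=1536/205 C=1536/205 E=487168/53915] → run A
t=24: vr[A=1792/205 C=1536/205 E=487168/53915] → run C
t=25: vr[A=1792/205 C=1792/205 E=487168/53915] → run A
t=26: vr[C=1792/205 E=487168/53915] → run C
t=27: vr[C=2048/205 E=487168/53915] → run E
t=28: vr[C=2048/205] → run C
t=29: (idle)
t=30: (idle)
t=31: (idle)

running at tick 7 = G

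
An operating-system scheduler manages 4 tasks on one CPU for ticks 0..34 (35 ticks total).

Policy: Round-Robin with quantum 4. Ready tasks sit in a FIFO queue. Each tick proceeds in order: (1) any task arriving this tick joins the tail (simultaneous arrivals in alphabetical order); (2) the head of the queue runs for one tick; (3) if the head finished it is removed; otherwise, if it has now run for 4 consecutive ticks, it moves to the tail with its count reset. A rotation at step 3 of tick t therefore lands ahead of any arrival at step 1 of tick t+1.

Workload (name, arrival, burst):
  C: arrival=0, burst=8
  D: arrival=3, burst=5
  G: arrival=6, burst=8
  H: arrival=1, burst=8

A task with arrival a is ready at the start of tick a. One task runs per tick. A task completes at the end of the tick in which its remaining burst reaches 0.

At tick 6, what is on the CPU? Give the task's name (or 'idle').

running at tick 6 = H

t=0: queue=[C] q_used=0 → run C
t=1: queue=[C,H] q_used=1 → run C
t=2: queue=[C,H] q_used=2 → run C
t=3: queue=[C,H,D] q_used=3 → run C
t=4: queue=[H,D,C] q_used=0 → run H
t=5: queue=[H,D,C] q_used=1 → run H
t=6: queue=[H,D,C,G] q_used=2 → run H
t=7: queue=[H,D,C,G] q_used=3 → run H
t=8: queue=[D,C,G,H] q_used=0 → run D
t=9: queue=[D,C,G,H] q_used=1 → run D
t=10: queue=[D,C,G,H] q_used=2 → run D
t=11: queue=[D,C,G,H] q_used=3 → run D
t=12: queue=[C,G,H,D] q_used=0 → run C
t=13: queue=[C,G,H,D] q_used=1 → run C
t=14: queue=[C,G,H,D] q_used=2 → run C
t=15: queue=[C,G,H,D] q_used=3 → run C
t=16: queue=[G,H,D] q_used=0 → run G
t=17: queue=[G,H,D] q_used=1 → run G
t=18: queue=[G,H,D] q_used=2 → run G
t=19: queue=[G,H,D] q_used=3 → run G
t=20: queue=[H,D,G] q_used=0 → run H
t=21: queue=[H,D,G] q_used=1 → run H
t=22: queue=[H,D,G] q_used=2 → run H
t=23: queue=[H,D,G] q_used=3 → run H
t=24: queue=[D,G] q_used=0 → run D
t=25: queue=[G] q_used=0 → run G
t=26: queue=[G] q_used=1 → run G
t=27: queue=[G] q_used=2 → run G
t=28: queue=[G] q_used=3 → run G
t=29: (idle)
t=30: (idle)
t=31: (idle)
t=32: (idle)
t=33: (idle)
t=34: (idle)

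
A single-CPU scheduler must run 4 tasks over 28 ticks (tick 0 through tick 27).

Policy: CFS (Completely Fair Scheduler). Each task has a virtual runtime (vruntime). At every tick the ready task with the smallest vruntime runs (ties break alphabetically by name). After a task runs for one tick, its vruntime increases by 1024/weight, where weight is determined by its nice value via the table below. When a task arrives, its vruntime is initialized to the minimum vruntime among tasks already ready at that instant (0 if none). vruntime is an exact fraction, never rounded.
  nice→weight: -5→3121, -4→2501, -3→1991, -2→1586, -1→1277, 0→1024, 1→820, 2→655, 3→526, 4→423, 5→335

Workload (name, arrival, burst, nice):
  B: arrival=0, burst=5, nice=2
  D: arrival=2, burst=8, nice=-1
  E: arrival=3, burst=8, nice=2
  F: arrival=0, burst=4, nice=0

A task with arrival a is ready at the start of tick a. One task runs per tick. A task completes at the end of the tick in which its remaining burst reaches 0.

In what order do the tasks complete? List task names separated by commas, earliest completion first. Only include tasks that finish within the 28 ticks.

t=0: vr[B=0 F=0] → run B
t=1: vr[B=1024/655 F=0] → run F
t=2: vr[B=1024/655 D=1 F=1] → run D
t=3: vr[B=1024/655 D=2301/1277 E=1 F=1] → run E
t=4: vr[B=1024/655 D=2301/1277 E=1679/655 F=1] → run F
t=5: vr[B=1024/655 D=2301/1277 E=1679/655 F=2] → run B
t=6: vr[B=2048/655 D=2301/1277 E=1679/655 F=2] → run D
t=7: vr[B=2048/655 D=3325/1277 E=1679/655 F=2] → run F
t=8: vr[B=2048/655 D=3325/1277 E=1679/655 F=3] → run E
t=9: vr[B=2048/655 D=3325/1277 E=2703/655 F=3] → run D
t=10: vr[B=2048/655 D=4349/1277 E=2703/655 F=3] → run F
t=11: vr[B=2048/655 D=4349/1277 E=2703/655] → run B
t=12: vr[B=3072/655 D=4349/1277 E=2703/655] → run D
t=13: vr[B=3072/655 D=5373/1277 E=2703/655] → run E
t=14: vr[B=3072/655 D=5373/1277 E=3727/655] → run D
t=15: vr[B=3072/655 D=6397/1277 E=3727/655] → run B
t=16: vr[B=4096/655 D=6397/1277 E=3727/655] → run D
t=17: vr[B=4096/655 D=7421/1277 E=3727/655] → run E
t=18: vr[B=4096/655 D=7421/1277 E=4751/655] → run D
t=19: vr[B=4096/655 D=8445/1277 E=4751/655] → run B
t=20: vr[D=8445/1277 E=4751/655] → run D
t=21: vr[E=4751/655] → run E
t=22: vr[E=1155/131] → run E
t=23: vr[E=6799/655] → run E
t=24: vr[E=7823/655] → run E
t=25: (idle)
t=26: (idle)
t=27: (idle)

completion order = F, B, D, E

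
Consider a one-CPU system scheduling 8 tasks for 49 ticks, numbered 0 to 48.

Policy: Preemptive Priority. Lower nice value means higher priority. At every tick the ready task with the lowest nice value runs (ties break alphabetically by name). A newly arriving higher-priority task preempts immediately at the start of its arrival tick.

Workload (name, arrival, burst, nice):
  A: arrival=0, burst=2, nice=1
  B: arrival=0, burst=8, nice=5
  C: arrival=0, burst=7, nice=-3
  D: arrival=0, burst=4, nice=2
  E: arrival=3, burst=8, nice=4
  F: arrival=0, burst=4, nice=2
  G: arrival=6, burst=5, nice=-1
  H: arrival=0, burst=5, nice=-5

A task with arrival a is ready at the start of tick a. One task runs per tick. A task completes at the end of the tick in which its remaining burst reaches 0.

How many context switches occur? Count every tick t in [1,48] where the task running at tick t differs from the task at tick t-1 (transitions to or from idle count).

t=0: ready={A,B,C,D,F,H} → run H
t=1: ready={A,B,C,D,F,H} → run H
t=2: ready={A,B,C,D,F,H} → run H
t=3: ready={A,B,C,D,E,F,H} → run H
t=4: ready={A,B,C,D,E,F,H} → run H
t=5: ready={A,B,C,D,E,F} → run C
t=6: ready={A,B,C,D,E,F,G} → run C
t=7: ready={A,B,C,D,E,F,G} → run C
t=8: ready={A,B,C,D,E,F,G} → run C
t=9: ready={A,B,C,D,E,F,G} → run C
t=10: ready={A,B,C,D,E,F,G} → run C
t=11: ready={A,B,C,D,E,F,G} → run C
t=12: ready={A,B,D,E,F,G} → run G
t=13: ready={A,B,D,E,F,G} → run G
t=14: ready={A,B,D,E,F,G} → run G
t=15: ready={A,B,D,E,F,G} → run G
t=16: ready={A,B,D,E,F,G} → run G
t=17: ready={A,B,D,E,F} → run A
t=18: ready={A,B,D,E,F} → run A
t=19: ready={B,D,E,F} → run D
t=20: ready={B,D,E,F} → run D
t=21: ready={B,D,E,F} → run D
t=22: ready={B,D,E,F} → run D
t=23: ready={B,E,F} → run F
t=24: ready={B,E,F} → run F
t=25: ready={B,E,F} → run F
t=26: ready={B,E,F} → run F
t=27: ready={B,E} → run E
t=28: ready={B,E} → run E
t=29: ready={B,E} → run E
t=30: ready={B,E} → run E
t=31: ready={B,E} → run E
t=32: ready={B,E} → run E
t=33: ready={B,E} → run E
t=34: ready={B,E} → run E
t=35: ready={B} → run B
t=36: ready={B} → run B
t=37: ready={B} → run B
t=38: ready={B} → run B
t=39: ready={B} → run B
t=40: ready={B} → run B
t=41: ready={B} → run B
t=42: ready={B} → run B
t=43: (idle)
t=44: (idle)
t=45: (idle)
t=46: (idle)
t=47: (idle)
t=48: (idle)

context switches = 8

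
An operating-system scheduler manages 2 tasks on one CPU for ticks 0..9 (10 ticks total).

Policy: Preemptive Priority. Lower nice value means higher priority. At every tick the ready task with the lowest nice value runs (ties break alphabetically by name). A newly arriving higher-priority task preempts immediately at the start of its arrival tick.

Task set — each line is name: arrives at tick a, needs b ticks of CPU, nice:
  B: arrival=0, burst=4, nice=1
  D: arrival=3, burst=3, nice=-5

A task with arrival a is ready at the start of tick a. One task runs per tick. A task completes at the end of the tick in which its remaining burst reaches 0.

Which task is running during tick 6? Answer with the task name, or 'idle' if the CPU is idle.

t=0: ready={B} → run B
t=1: ready={B} → run B
t=2: ready={B} → run B
t=3: ready={B,D} → run D
t=4: ready={B,D} → run D
t=5: ready={B,D} → run D
t=6: ready={B} → run B
t=7: (idle)
t=8: (idle)
t=9: (idle)

running at tick 6 = B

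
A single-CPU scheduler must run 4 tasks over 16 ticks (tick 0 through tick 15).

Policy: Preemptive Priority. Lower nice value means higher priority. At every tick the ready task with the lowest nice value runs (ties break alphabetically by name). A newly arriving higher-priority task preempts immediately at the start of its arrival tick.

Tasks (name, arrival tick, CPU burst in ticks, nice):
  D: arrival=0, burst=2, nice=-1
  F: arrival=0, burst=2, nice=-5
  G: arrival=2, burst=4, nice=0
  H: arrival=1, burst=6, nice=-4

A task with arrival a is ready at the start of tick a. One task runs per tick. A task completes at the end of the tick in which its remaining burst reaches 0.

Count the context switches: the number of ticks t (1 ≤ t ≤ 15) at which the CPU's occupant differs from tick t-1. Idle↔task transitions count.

context switches = 4

t=0: ready={D,F} → run F
t=1: ready={D,F,H} → run F
t=2: ready={D,G,H} → run H
t=3: ready={D,G,H} → run H
t=4: ready={D,G,H} → run H
t=5: ready={D,G,H} → run H
t=6: ready={D,G,H} → run H
t=7: ready={D,G,H} → run H
t=8: ready={D,G} → run D
t=9: ready={D,G} → run D
t=10: ready={G} → run G
t=11: ready={G} → run G
t=12: ready={G} → run G
t=13: ready={G} → run G
t=14: (idle)
t=15: (idle)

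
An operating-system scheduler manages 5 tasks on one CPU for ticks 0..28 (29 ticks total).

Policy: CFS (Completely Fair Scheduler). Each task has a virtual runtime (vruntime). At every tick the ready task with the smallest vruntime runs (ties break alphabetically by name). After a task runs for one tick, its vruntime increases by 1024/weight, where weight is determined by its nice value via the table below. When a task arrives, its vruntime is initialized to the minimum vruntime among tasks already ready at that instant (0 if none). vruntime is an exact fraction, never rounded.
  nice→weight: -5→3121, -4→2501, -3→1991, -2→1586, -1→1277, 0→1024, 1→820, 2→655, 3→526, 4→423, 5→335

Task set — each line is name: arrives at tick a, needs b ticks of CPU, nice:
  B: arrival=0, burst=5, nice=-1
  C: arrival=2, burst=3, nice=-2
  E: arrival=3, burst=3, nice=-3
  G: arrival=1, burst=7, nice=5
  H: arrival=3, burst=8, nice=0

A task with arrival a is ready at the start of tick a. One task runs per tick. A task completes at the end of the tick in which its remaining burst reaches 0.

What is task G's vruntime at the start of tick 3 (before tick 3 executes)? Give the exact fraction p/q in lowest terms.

t=0: vr[B=0] → run B
t=1: vr[B=1024/1277 G=1024/1277] → run B
t=2: vr[B=2048/1277 C=1024/1277 G=1024/1277] → run C
t=3: vr[B=2048/1277 C=1465856/1012661 E=1024/1277 G=1024/1277 H=1024/1277] → run E
t=4: vr[B=2048/1277 C=1465856/1012661 E=3346432/2542507 G=1024/1277 H=1024/1277] → run G
t=5: vr[B=2048/1277 C=1465856/1012661 E=3346432/2542507 G=1650688/427795 H=1024/1277] → run H
t=6: vr[B=2048/1277 C=1465856/1012661 E=3346432/2542507 G=1650688/427795 H=2301/1277] → run E
t=7: vr[B=2048/1277 C=1465856/1012661 E=4654080/2542507 G=1650688/427795 H=2301/1277] → run C
t=8: vr[B=2048/1277 C=2119680/1012661 E=4654080/2542507 G=1650688/427795 H=2301/1277] → run B
t=9: vr[B=3072/1277 C=2119680/1012661 E=4654080/2542507 G=1650688/427795 H=2301/1277] → run H
t=10: vr[B=3072/1277 C=2119680/1012661 E=4654080/2542507 G=1650688/427795 H=3578/1277] → run E
t=11: vr[B=3072/1277 C=2119680/1012661 G=1650688/427795 H=3578/1277] → run C
t=12: vr[B=3072/1277 G=1650688/427795 H=3578/1277] → run B
t=13: vr[B=4096/1277 G=1650688/427795 H=3578/1277] → run H
t=14: vr[B=4096/1277 G=1650688/427795 H=4855/1277] → run B
t=15: vr[G=1650688/427795 H=4855/1277] → run H
t=16: vr[G=1650688/427795 H=6132/1277] → run G
t=17: vr[G=2958336/427795 H=6132/1277] → run H
t=18: vr[G=2958336/427795 H=7409/1277] → run H
t=19: vr[G=2958336/427795 H=8686/1277] → run H
t=20: vr[G=2958336/427795 H=9963/1277] → run G
t=21: vr[G=4265984/427795 H=9963/1277] → run H
t=22: vr[G=4265984/427795] → run G
t=23: vr[G=5573632/427795] → run G
t=24: vr[G=1376256/85559] → run G
t=25: vr[G=8188928/427795] → run G
t=26: (idle)
t=27: (idle)
t=28: (idle)

vruntime(G, start of tick 3) = 1024/1277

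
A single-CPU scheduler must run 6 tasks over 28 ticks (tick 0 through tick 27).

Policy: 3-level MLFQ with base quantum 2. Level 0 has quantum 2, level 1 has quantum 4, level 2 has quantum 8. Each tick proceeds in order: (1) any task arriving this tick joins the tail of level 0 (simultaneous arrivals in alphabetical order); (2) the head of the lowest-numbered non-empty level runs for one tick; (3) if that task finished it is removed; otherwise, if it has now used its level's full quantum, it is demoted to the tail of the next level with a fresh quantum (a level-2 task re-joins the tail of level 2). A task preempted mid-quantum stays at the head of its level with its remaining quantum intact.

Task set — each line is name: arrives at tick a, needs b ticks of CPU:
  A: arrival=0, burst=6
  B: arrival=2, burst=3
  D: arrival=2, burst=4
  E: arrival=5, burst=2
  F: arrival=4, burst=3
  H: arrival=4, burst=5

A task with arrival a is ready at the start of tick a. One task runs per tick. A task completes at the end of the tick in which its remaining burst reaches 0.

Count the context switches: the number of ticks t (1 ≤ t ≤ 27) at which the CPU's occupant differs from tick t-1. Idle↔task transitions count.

context switches = 11

t=0: L0/L1/L2 = A/-/- → run A
t=1: L0/L1/L2 = A/-/- → run A
t=2: L0/L1/L2 = BD/A/- → run B
t=3: L0/L1/L2 = BD/A/- → run B
t=4: L0/L1/L2 = DFH/AB/- → run D
t=5: L0/L1/L2 = DFHE/AB/- → run D
t=6: L0/L1/L2 = FHE/ABD/- → run F
t=7: L0/L1/L2 = FHE/ABD/- → run F
t=8: L0/L1/L2 = HE/ABDF/- → run H
t=9: L0/L1/L2 = HE/ABDF/- → run H
t=10: L0/L1/L2 = E/ABDFH/- → run E
t=11: L0/L1/L2 = E/ABDFH/- → run E
t=12: L0/L1/L2 = -/ABDFH/- → run A
t=13: L0/L1/L2 = -/ABDFH/- → run A
t=14: L0/L1/L2 = -/ABDFH/- → run A
t=15: L0/L1/L2 = -/ABDFH/- → run A
t=16: L0/L1/L2 = -/BDFH/- → run B
t=17: L0/L1/L2 = -/DFH/- → run D
t=18: L0/L1/L2 = -/DFH/- → run D
t=19: L0/L1/L2 = -/FH/- → run F
t=20: L0/L1/L2 = -/H/- → run H
t=21: L0/L1/L2 = -/H/- → run H
t=22: L0/L1/L2 = -/H/- → run H
t=23: (idle)
t=24: (idle)
t=25: (idle)
t=26: (idle)
t=27: (idle)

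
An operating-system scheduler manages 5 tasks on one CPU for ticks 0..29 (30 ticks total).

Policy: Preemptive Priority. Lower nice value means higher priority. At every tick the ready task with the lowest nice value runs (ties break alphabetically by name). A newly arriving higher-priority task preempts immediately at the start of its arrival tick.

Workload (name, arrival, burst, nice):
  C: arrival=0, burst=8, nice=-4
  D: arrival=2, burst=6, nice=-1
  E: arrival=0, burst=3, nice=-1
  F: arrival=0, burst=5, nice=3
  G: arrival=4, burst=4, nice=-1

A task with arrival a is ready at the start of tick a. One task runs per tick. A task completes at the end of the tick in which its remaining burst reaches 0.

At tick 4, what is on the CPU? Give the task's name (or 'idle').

t=0: ready={C,E,F} → run C
t=1: ready={C,E,F} → run C
t=2: ready={C,D,E,F} → run C
t=3: ready={C,D,E,F} → run C
t=4: ready={C,D,E,F,G} → run C
t=5: ready={C,D,E,F,G} → run C
t=6: ready={C,D,E,F,G} → run C
t=7: ready={C,D,E,F,G} → run C
t=8: ready={D,E,F,G} → run D
t=9: ready={D,E,F,G} → run D
t=10: ready={D,E,F,G} → run D
t=11: ready={D,E,F,G} → run D
t=12: ready={D,E,F,G} → run D
t=13: ready={D,E,F,G} → run D
t=14: ready={E,F,G} → run E
t=15: ready={E,F,G} → run E
t=16: ready={E,F,G} → run E
t=17: ready={F,G} → run G
t=18: ready={F,G} → run G
t=19: ready={F,G} → run G
t=20: ready={F,G} → run G
t=21: ready={F} → run F
t=22: ready={F} → run F
t=23: ready={F} → run F
t=24: ready={F} → run F
t=25: ready={F} → run F
t=26: (idle)
t=27: (idle)
t=28: (idle)
t=29: (idle)

running at tick 4 = C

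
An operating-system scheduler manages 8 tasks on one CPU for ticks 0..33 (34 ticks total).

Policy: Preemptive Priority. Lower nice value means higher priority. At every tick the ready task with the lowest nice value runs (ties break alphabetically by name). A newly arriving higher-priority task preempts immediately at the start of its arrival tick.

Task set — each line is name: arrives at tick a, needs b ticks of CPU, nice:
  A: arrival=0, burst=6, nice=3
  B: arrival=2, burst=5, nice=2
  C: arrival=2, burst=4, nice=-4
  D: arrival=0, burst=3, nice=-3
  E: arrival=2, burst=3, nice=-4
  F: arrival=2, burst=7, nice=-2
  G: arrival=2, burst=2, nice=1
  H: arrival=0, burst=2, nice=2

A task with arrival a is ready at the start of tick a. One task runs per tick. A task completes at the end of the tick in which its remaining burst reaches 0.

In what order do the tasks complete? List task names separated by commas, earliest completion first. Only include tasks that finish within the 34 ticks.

completion order = C, E, D, F, G, B, H, A

t=0: ready={A,D,H} → run D
t=1: ready={A,D,H} → run D
t=2: ready={A,B,C,D,E,F,G,H} → run C
t=3: ready={A,B,C,D,E,F,G,H} → run C
t=4: ready={A,B,C,D,E,F,G,H} → run C
t=5: ready={A,B,C,D,E,F,G,H} → run C
t=6: ready={A,B,D,E,F,G,H} → run E
t=7: ready={A,B,D,E,F,G,H} → run E
t=8: ready={A,B,D,E,F,G,H} → run E
t=9: ready={A,B,D,F,G,H} → run D
t=10: ready={A,B,F,G,H} → run F
t=11: ready={A,B,F,G,H} → run F
t=12: ready={A,B,F,G,H} → run F
t=13: ready={A,B,F,G,H} → run F
t=14: ready={A,B,F,G,H} → run F
t=15: ready={A,B,F,G,H} → run F
t=16: ready={A,B,F,G,H} → run F
t=17: ready={A,B,G,H} → run G
t=18: ready={A,B,G,H} → run G
t=19: ready={A,B,H} → run B
t=20: ready={A,B,H} → run B
t=21: ready={A,B,H} → run B
t=22: ready={A,B,H} → run B
t=23: ready={A,B,H} → run B
t=24: ready={A,H} → run H
t=25: ready={A,H} → run H
t=26: ready={A} → run A
t=27: ready={A} → run A
t=28: ready={A} → run A
t=29: ready={A} → run A
t=30: ready={A} → run A
t=31: ready={A} → run A
t=32: (idle)
t=33: (idle)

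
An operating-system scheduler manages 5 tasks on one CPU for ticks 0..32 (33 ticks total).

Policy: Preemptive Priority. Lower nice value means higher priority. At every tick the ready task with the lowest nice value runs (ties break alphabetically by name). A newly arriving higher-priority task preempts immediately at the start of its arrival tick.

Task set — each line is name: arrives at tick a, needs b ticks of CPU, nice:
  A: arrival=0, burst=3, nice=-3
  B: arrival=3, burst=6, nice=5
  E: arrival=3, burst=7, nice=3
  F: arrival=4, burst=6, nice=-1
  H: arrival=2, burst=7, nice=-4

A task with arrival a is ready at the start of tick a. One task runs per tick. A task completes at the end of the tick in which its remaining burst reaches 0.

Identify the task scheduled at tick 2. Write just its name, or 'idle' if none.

t=0: ready={A} → run A
t=1: ready={A} → run A
t=2: ready={A,H} → run H
t=3: ready={A,B,E,H} → run H
t=4: ready={A,B,E,F,H} → run H
t=5: ready={A,B,E,F,H} → run H
t=6: ready={A,B,E,F,H} → run H
t=7: ready={A,B,E,F,H} → run H
t=8: ready={A,B,E,F,H} → run H
t=9: ready={A,B,E,F} → run A
t=10: ready={B,E,F} → run F
t=11: ready={B,E,F} → run F
t=12: ready={B,E,F} → run F
t=13: ready={B,E,F} → run F
t=14: ready={B,E,F} → run F
t=15: ready={B,E,F} → run F
t=16: ready={B,E} → run E
t=17: ready={B,E} → run E
t=18: ready={B,E} → run E
t=19: ready={B,E} → run E
t=20: ready={B,E} → run E
t=21: ready={B,E} → run E
t=22: ready={B,E} → run E
t=23: ready={B} → run B
t=24: ready={B} → run B
t=25: ready={B} → run B
t=26: ready={B} → run B
t=27: ready={B} → run B
t=28: ready={B} → run B
t=29: (idle)
t=30: (idle)
t=31: (idle)
t=32: (idle)

running at tick 2 = H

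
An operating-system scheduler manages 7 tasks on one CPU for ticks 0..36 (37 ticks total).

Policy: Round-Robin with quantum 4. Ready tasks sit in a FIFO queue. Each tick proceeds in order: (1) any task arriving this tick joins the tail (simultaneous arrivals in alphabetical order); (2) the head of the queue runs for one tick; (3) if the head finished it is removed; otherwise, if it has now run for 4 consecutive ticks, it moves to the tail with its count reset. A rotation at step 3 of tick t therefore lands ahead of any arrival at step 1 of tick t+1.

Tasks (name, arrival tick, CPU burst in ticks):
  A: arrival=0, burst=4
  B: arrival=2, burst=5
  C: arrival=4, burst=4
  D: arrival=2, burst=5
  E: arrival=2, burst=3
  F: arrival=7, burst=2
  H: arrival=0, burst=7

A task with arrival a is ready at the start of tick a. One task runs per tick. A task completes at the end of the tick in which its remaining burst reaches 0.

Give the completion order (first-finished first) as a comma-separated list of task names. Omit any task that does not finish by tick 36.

t=0: queue=[A,H] q_used=0 → run A
t=1: queue=[A,H] q_used=1 → run A
t=2: queue=[A,H,B,D,E] q_used=2 → run A
t=3: queue=[A,H,B,D,E] q_used=3 → run A
t=4: queue=[H,B,D,E,C] q_used=0 → run H
t=5: queue=[H,B,D,E,C] q_used=1 → run H
t=6: queue=[H,B,D,E,C] q_used=2 → run H
t=7: queue=[H,B,D,E,C,F] q_used=3 → run H
t=8: queue=[B,D,E,C,F,H] q_used=0 → run B
t=9: queue=[B,D,E,C,F,H] q_used=1 → run B
t=10: queue=[B,D,E,C,F,H] q_used=2 → run B
t=11: queue=[B,D,E,C,F,H] q_used=3 → run B
t=12: queue=[D,E,C,F,H,B] q_used=0 → run D
t=13: queue=[D,E,C,F,H,B] q_used=1 → run D
t=14: queue=[D,E,C,F,H,B] q_used=2 → run D
t=15: queue=[D,E,C,F,H,B] q_used=3 → run D
t=16: queue=[E,C,F,H,B,D] q_used=0 → run E
t=17: queue=[E,C,F,H,B,D] q_used=1 → run E
t=18: queue=[E,C,F,H,B,D] q_used=2 → run E
t=19: queue=[C,F,H,B,D] q_used=0 → run C
t=20: queue=[C,F,H,B,D] q_used=1 → run C
t=21: queue=[C,F,H,B,D] q_used=2 → run C
t=22: queue=[C,F,H,B,D] q_used=3 → run C
t=23: queue=[F,H,B,D] q_used=0 → run F
t=24: queue=[F,H,B,D] q_used=1 → run F
t=25: queue=[H,B,D] q_used=0 → run H
t=26: queue=[H,B,D] q_used=1 → run H
t=27: queue=[H,B,D] q_used=2 → run H
t=28: queue=[B,D] q_used=0 → run B
t=29: queue=[D] q_used=0 → run D
t=30: (idle)
t=31: (idle)
t=32: (idle)
t=33: (idle)
t=34: (idle)
t=35: (idle)
t=36: (idle)

completion order = A, E, C, F, H, B, D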